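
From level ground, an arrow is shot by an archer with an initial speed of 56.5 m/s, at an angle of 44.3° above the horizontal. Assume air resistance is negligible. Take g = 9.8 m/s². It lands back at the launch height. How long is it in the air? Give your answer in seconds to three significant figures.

Horizontal component vₓ = 56.50 cos 44.3° = 40.44 m/s; vertical v_y0 = 56.50 sin 44.3° = 39.46 m/s.
It returns to y = 0 when t = 2 v_y0 / g = 2(39.46)/9.80 = 8.053 s.

8.05 s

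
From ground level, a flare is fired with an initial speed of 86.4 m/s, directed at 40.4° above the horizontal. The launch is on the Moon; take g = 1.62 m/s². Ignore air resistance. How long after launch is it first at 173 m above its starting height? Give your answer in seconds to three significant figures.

Horizontal component vₓ = 86.40 cos 40.4° = 65.80 m/s; vertical v_y0 = 86.40 sin 40.4° = 56.00 m/s.
Set y = v_y0 t − ½ g t² = 173: 0.8100 t² − 56.00 t + 173 = 0.
Quadratic formula: t = (56.00 ± √2575.2) / 1.62 = (56.00 ± 50.75) / 1.62 → t = 3.241 s or 65.89 s.
The first (ascending) time is 3.241 s.

3.24 s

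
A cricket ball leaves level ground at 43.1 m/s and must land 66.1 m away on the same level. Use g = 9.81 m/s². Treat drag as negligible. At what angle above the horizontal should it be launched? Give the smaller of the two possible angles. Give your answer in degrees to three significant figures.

10.2°

From R = (v₀²/g) sin 2θ: sin 2θ = 9.81 × 66.1 / 1857.6 = 0.3491.
2θ = 20.43° or 180° − 20.43° = 159.6°, so θ = 10.22° or 79.78°.
The smaller angle is 10.22°.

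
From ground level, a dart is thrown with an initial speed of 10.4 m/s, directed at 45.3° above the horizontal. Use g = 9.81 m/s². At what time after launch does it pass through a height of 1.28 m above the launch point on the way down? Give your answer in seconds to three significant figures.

1.31 s

Horizontal component vₓ = 10.40 cos 45.3° = 7.315 m/s; vertical v_y0 = 10.40 sin 45.3° = 7.392 m/s.
Height y(t) = 7.392 t − 4.905 t² = 1.28 gives 4.905 t² − 7.392 t + 1.28 = 0.
t = [7.392 ± √(7.392² − 2·9.81·1.28)] / 9.81 = (7.392 ± 5.434) / 9.81, so t = 0.1996 s or t = 1.308 s.
The descending-branch root is 1.308 s.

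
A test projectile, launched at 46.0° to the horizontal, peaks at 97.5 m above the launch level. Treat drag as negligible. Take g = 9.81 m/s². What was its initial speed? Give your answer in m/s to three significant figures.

60.8 m/s

At the peak v_y = 0, so v_y0 = √(2gH) = √(2 × 9.81 × 97.5) = 43.74 m/s.
v_y0 = v₀ sin θ ⇒ v₀ = 43.74 / sin 46.0° = 60.80 m/s.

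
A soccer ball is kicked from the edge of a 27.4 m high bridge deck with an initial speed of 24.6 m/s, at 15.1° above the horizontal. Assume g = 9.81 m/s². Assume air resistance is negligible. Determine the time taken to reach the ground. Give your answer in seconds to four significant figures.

Horizontal component vₓ = 24.60 cos 15.1° = 23.75 m/s; vertical v_y0 = 24.60 sin 15.1° = 6.408 m/s.
With up positive and y = 0 at the ground: y(t) = 27.4 + (6.408) t − 4.905 t². Setting y = 0 and taking the positive root: t = [6.408 + √(6.408² + 2·9.81·27.4)] / 9.81 = (6.408 + 24.06) / 9.81 = 3.105 s.

3.105 s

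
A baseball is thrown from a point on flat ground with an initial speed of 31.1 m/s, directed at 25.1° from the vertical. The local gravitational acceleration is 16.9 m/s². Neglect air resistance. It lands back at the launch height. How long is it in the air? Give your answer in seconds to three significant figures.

3.33 s

Horizontal component vₓ = 31.10 sin 25.1° = 13.19 m/s; vertical v_y0 = 31.10 cos 25.1° = 28.16 m/s.
Time of flight on level ground: T = 2 v_y0 / g = 2 × 28.16 / 16.9 = 3.333 s.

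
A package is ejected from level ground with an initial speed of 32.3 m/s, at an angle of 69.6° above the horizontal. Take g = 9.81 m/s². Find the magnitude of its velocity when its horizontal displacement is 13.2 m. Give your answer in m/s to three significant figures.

21.9 m/s

vₓ = 32.30 cos 69.6° = 11.26 m/s; v_y0 = 32.30 sin 69.6° = 30.27 m/s.
At x = 13.2 m, t = x/vₓ = 13.2/11.26 = 1.172 s.
Vertical velocity there: v_y = v_y0 − g t = 30.27 − 9.81 × 1.172 = 18.77 m/s.
Speed: √(vₓ² + v_y²) = √(11.26² + 18.77²) = 21.89 m/s.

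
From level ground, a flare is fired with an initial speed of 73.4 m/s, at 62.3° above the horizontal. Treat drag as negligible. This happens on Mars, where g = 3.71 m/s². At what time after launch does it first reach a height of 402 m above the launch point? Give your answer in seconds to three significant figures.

vₓ = 73.40 cos 62.3° = 34.12 m/s; v_y0 = 73.40 sin 62.3° = 64.99 m/s.
Height y(t) = 64.99 t − 1.855 t² = 402 gives 1.855 t² − 64.99 t + 402 = 0.
t = [64.99 ± √(64.99² − 2·3.71·402)] / 3.71 = (64.99 ± 35.22) / 3.71, so t = 8.023 s or t = 27.01 s.
The first (ascending) time is 8.023 s.

8.02 s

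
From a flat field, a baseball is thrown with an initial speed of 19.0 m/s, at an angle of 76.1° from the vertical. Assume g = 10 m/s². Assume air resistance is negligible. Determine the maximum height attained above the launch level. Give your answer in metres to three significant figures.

Resolve: vₓ = 19.00 sin 76.1° = 18.44 m/s and v_y0 = 19.00 cos 76.1° = 4.564 m/s.
At the apex v_y = 0, so H = v_y0²/(2g) = 4.564²/20.00 = 1.042 m.

1.04 m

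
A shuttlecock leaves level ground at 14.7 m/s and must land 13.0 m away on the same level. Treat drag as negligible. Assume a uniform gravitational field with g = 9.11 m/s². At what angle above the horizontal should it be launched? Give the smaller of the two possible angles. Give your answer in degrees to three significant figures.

16.6°

R = v₀² sin 2θ / g gives sin 2θ = gR/v₀² = 9.11·13.0/14.7² = 0.5481.
2θ = 33.23° or 180° − 33.23° = 146.8°, so θ = 16.62° or 73.38°.
The smaller angle is 16.62°.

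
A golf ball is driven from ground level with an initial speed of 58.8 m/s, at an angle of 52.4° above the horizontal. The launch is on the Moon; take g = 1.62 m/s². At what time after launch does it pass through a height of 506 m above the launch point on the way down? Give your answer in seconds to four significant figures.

42.98 s

vₓ = 58.80 cos 52.4° = 35.88 m/s; v_y0 = 58.80 sin 52.4° = 46.59 m/s.
Require v_y0 t − ½ g t² = 506, i.e. 0.8100 t² − 46.59 t + 506 = 0.
t = [46.59 ± √(46.59² − 2·1.62·506)] / 1.62 = (46.59 ± 23.04) / 1.62, so t = 14.53 s or t = 42.98 s.
The descending-branch root is 42.98 s.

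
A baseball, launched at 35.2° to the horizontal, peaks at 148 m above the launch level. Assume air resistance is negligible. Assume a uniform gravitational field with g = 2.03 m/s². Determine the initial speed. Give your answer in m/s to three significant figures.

At the peak v_y = 0, so v_y0 = √(2gH) = √(2 × 2.03 × 148) = 24.51 m/s.
v_y0 = v₀ sin θ ⇒ v₀ = 24.51 / sin 35.2° = 42.53 m/s.

42.5 m/s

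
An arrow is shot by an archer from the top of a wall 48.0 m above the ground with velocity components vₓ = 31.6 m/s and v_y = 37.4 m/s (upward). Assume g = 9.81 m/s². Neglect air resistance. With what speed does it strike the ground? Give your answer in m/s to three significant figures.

With up positive and y = 0 at the ground: y(t) = 48.0 + (37.40) t − 4.905 t². Setting y = 0 and taking the positive root: t = [37.40 + √(37.40² + 2·9.81·48.0)] / 9.81 = (37.40 + 48.38) / 9.81 = 8.744 s.
Vertical velocity at impact: v_y = v_y0 − g t = 37.40 − 9.81 × 8.744 = −48.38 m/s.
Speed: |v| = √(vₓ² + v_y²) = √(31.60² + 48.38²) = 57.78 m/s.

57.8 m/s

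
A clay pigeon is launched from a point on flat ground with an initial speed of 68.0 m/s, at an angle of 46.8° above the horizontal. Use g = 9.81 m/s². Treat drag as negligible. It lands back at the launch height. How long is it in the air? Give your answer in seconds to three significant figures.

10.1 s

Components: vₓ = 68.00 cos 46.8° = 46.55 m/s, v_y0 = 68.00 sin 46.8° = 49.57 m/s.
Time of flight on level ground: T = 2 v_y0 / g = 2 × 49.57 / 9.81 = 10.11 s.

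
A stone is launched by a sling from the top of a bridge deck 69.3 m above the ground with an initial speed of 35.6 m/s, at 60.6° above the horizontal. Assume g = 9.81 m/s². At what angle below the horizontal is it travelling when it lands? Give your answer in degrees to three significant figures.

70.1°

Components: vₓ = 35.60 cos 60.6° = 17.48 m/s, v_y0 = 35.60 sin 60.6° = 31.02 m/s.
The projectile lands when y = 69.3 + (31.02) t − ½·9.81·t² = 0. Positive root: t = (31.02 + √(31.02² + 2·9.81·69.3)) / 9.81 = (31.02 + 48.18) / 9.81 = 8.073 s.
At impact: v_y = v_y0 − g t = −48.18 m/s; vₓ = 17.48 m/s.
Angle below horizontal: arctan(|v_y|/vₓ) = arctan(48.18/17.48) = 70.06°.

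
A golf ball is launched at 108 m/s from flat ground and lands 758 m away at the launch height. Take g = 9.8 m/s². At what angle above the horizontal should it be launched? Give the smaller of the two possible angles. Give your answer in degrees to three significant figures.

R = v₀² sin 2θ / g gives sin 2θ = gR/v₀² = 9.80·758/108² = 0.6369.
2θ = 39.56° or 180° − 39.56° = 140.4°, so θ = 19.78° or 70.22°.
The smaller angle is 19.78°.

19.8°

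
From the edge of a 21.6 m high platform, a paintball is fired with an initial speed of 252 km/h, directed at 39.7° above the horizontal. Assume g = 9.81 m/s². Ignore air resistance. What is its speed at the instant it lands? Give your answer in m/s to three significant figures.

Convert: 252 km/h = 252/3.6 = 70.00 m/s.
Horizontal component vₓ = 70.00 cos 39.7° = 53.86 m/s; vertical v_y0 = 70.00 sin 39.7° = 44.71 m/s.
Vertical motion (up positive, ground at y = 0): 4.905 t² − (44.71) t − 21.6 = 0, so t = (44.71 + √(44.71² + 2·9.81·21.6)) / 9.81 = (44.71 + 49.23) / 9.81 = 9.576 s.
Vertical velocity at impact: v_y = v_y0 − g t = 44.71 − 9.81 × 9.576 = −49.23 m/s.
Speed: |v| = √(vₓ² + v_y²) = √(53.86² + 49.23²) = 72.96 m/s.

73.0 m/s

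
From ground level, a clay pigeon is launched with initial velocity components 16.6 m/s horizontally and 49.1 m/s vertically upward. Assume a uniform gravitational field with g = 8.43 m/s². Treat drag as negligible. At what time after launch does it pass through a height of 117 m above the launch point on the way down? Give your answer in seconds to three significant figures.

Require v_y0 t − ½ g t² = 117, i.e. 4.215 t² − 49.10 t + 117 = 0.
Quadratic formula: t = (49.10 ± √438.19) / 8.43 = (49.10 ± 20.93) / 8.43 → t = 3.341 s or 8.308 s.
The descending-branch root is 8.308 s.

8.31 s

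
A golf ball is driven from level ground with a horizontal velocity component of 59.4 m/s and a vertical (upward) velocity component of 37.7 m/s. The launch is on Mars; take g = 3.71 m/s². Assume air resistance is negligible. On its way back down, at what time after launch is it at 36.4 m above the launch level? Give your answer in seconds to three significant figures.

19.3 s

Height y(t) = 37.70 t − 1.855 t² = 36.4 gives 1.855 t² − 37.70 t + 36.4 = 0.
Quadratic formula: t = (37.70 ± √1151.2) / 3.71 = (37.70 ± 33.93) / 3.71 → t = 1.016 s or 19.31 s.
The descending-branch root is 19.31 s.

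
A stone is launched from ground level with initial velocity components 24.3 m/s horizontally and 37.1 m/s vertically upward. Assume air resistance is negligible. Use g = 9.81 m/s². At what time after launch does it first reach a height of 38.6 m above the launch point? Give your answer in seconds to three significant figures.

1.25 s

Set y = v_y0 t − ½ g t² = 38.6: 4.905 t² − 37.10 t + 38.6 = 0.
t = [37.10 ± √(37.10² − 2·9.81·38.6)] / 9.81 = (37.10 ± 24.88) / 9.81, so t = 1.246 s or t = 6.318 s.
The first (ascending) time is 1.246 s.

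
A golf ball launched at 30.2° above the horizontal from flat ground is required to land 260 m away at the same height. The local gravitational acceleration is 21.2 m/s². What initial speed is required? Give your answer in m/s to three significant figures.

Level-ground range: R = v₀² sin(2θ)/g, so v₀ = √(gR / sin 2θ).
v₀ = √(21.2 × 260 / sin 60.40°) = √(5512 / 0.8695) = √6339.3 = 79.62 m/s.

79.6 m/s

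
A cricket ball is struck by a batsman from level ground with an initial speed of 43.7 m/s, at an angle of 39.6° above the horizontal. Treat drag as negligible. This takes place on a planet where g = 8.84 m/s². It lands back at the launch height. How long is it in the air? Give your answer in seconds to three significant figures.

Components: vₓ = 43.70 cos 39.6° = 33.67 m/s, v_y0 = 43.70 sin 39.6° = 27.86 m/s.
It returns to y = 0 when t = 2 v_y0 / g = 2(27.86)/8.84 = 6.302 s.

6.30 s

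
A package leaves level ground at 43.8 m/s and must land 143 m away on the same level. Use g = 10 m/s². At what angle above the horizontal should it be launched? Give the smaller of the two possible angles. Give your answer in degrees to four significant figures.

24.10°

Level-ground range R = v₀² sin(2θ)/g ⇒ sin(2θ) = gR/v₀² = 10.0 × 143 / 43.8² = 0.7454.
2θ = 48.19° or 180° − 48.19° = 131.8°, so θ = 24.10° or 65.90°.
The smaller angle is 24.10°.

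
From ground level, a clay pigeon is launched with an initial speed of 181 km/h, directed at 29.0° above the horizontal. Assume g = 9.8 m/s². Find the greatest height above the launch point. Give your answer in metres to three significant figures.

Convert: 181 km/h = 181/3.6 = 50.28 m/s.
Resolve: vₓ = 50.28 cos 29.0° = 43.97 m/s and v_y0 = 50.28 sin 29.0° = 24.38 m/s.
Peak height H = v_y0² / (2g) = 594.15 / 19.60 = 30.31 m.

30.3 m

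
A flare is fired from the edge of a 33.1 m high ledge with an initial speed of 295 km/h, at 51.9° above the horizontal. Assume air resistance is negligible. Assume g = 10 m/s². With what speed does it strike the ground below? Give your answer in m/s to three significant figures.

Convert: 295 km/h = 295/3.6 = 81.94 m/s.
vₓ = 81.94 cos 51.9° = 50.56 m/s; v_y0 = 81.94 sin 51.9° = 64.48 m/s.
Vertical motion (up positive, ground at y = 0): 5.000 t² − (64.48) t − 33.1 = 0, so t = (64.48 + √(64.48² + 2·10.0·33.1)) / 10.0 = (64.48 + 69.43) / 10.0 = 13.39 s.
Vertical velocity at impact: v_y = v_y0 − g t = 64.48 − 10.0 × 13.39 = −69.43 m/s.
Speed: |v| = √(vₓ² + v_y²) = √(50.56² + 69.43²) = 85.89 m/s.

85.9 m/s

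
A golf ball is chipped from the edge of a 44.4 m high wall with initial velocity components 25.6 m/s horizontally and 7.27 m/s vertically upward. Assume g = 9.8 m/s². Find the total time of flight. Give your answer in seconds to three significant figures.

3.84 s

The projectile lands when y = 44.4 + (7.270) t − ½·9.80·t² = 0. Positive root: t = (7.270 + √(7.270² + 2·9.80·44.4)) / 9.80 = (7.270 + 30.38) / 9.80 = 3.842 s.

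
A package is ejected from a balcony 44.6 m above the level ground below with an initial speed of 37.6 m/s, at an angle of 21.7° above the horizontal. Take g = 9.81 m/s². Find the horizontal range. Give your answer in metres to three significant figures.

166 m

Components: vₓ = 37.60 cos 21.7° = 34.94 m/s, v_y0 = 37.60 sin 21.7° = 13.90 m/s.
Vertical motion (up positive, ground at y = 0): 4.905 t² − (13.90) t − 44.6 = 0, so t = (13.90 + √(13.90² + 2·9.81·44.6)) / 9.81 = (13.90 + 32.69) / 9.81 = 4.749 s.
Horizontal distance: R = vₓ t = 34.94 × 4.749 = 165.9 m.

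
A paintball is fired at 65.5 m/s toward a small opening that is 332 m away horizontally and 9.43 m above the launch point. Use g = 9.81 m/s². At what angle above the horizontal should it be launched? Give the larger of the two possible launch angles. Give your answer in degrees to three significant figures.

Trajectory: y = x tanθ − g x² (1 + tan²θ)/(2v₀²). With x = 332, y = 9.43, v₀ = 65.5, g = 9.81:
126.0 tan²θ − 332 tanθ + (135.4) = 0.
tanθ = [332 ± √(332² − 4 × 126.0 × (135.4))] / (2 × 126.0) = (332 ± 204.8) / 252.0, giving tanθ = 0.5046 or 2.130.
θ = 26.78° or 64.85°; the larger is 64.85°.

64.8°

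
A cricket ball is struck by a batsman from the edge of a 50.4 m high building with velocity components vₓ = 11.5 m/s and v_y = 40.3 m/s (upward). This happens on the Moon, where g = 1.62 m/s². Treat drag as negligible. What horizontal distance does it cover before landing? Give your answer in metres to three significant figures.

Vertical motion (up positive, ground at y = 0): 0.8100 t² − (40.30) t − 50.4 = 0, so t = (40.30 + √(40.30² + 2·1.62·50.4)) / 1.62 = (40.30 + 42.28) / 1.62 = 50.97 s.
Horizontal distance: R = vₓ t = 11.50 × 50.97 = 586.2 m.

586 m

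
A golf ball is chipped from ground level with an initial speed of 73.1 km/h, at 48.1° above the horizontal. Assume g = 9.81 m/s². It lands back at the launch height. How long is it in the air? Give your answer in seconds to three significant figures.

3.08 s

Convert: 73.1 km/h = 73.1/3.6 = 20.31 m/s.
vₓ = 20.31 cos 48.1° = 13.56 m/s; v_y0 = 20.31 sin 48.1° = 15.11 m/s.
Landing at launch height ⇒ T = 2 v_y0 / g = 2 × 15.11 / 9.81 = 3.081 s.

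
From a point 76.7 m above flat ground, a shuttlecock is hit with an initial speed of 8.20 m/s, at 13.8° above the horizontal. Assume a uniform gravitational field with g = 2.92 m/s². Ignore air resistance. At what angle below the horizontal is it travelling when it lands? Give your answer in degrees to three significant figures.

Components: vₓ = 8.200 cos 13.8° = 7.963 m/s, v_y0 = 8.200 sin 13.8° = 1.956 m/s.
The projectile lands when y = 76.7 + (1.956) t − ½·2.92·t² = 0. Positive root: t = (1.956 + √(1.956² + 2·2.92·76.7)) / 2.92 = (1.956 + 21.25) / 2.92 = 7.949 s.
At impact: v_y = v_y0 − g t = −21.25 m/s; vₓ = 7.963 m/s.
Angle below horizontal: arctan(|v_y|/vₓ) = arctan(21.25/7.963) = 69.46°.

69.5°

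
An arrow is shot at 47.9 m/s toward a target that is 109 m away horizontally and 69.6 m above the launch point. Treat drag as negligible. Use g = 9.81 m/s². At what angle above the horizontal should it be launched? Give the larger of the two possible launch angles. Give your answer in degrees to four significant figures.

Trajectory: y = x tanθ − g x² (1 + tan²θ)/(2v₀²). With x = 109, y = 69.6, v₀ = 47.9, g = 9.81:
25.40 tan²θ − 109 tanθ + (95.00) = 0.
tanθ = [109 ± √(109² − 4 × 25.40 × (95.00))] / (2 × 25.40) = (109 ± 47.22) / 50.80, giving tanθ = 1.216 or 3.075.
θ = 50.57° or 71.99°; the larger is 71.99°.

71.99°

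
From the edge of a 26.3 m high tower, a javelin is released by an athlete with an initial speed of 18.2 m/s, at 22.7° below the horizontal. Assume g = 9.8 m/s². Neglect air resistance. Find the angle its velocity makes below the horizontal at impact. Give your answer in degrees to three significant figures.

54.8°

Horizontal component vₓ = 18.20 cos 22.7° = 16.79 m/s; vertical v_y0 = −7.023 m/s (downward).
The projectile lands when y = 26.3 + (−7.023) t − ½·9.80·t² = 0. Positive root: t = (−7.023 + √(7.023² + 2·9.80·26.3)) / 9.80 = (−7.023 + 23.77) / 9.80 = 1.708 s.
At impact: v_y = v_y0 − g t = −23.77 m/s; vₓ = 16.79 m/s.
Angle below horizontal: arctan(|v_y|/vₓ) = arctan(23.77/16.79) = 54.76°.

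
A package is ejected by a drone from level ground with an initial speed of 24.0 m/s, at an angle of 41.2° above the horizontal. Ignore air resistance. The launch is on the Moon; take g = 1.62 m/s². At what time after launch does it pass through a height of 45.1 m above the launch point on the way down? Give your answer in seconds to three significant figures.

16.0 s

vₓ = 24.00 cos 41.2° = 18.06 m/s; v_y0 = 24.00 sin 41.2° = 15.81 m/s.
Height y(t) = 15.81 t − 0.8100 t² = 45.1 gives 0.8100 t² − 15.81 t + 45.1 = 0.
t = [15.81 ± √(15.81² − 2·1.62·45.1)] / 1.62 = (15.81 ± 10.19) / 1.62, so t = 3.470 s or t = 16.05 s.
The descending-branch root is 16.05 s.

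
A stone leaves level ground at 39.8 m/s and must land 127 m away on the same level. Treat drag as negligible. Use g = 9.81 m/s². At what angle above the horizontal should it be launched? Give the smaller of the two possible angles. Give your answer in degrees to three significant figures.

Level-ground range R = v₀² sin(2θ)/g ⇒ sin(2θ) = gR/v₀² = 9.81 × 127 / 39.8² = 0.7865.
2θ = 51.86° or 180° − 51.86° = 128.1°, so θ = 25.93° or 64.07°.
The smaller angle is 25.93°.

25.9°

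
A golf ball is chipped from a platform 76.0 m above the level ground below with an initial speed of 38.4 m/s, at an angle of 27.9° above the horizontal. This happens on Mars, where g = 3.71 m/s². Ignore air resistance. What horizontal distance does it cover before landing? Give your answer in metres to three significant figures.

437 m

Resolve: vₓ = 38.40 cos 27.9° = 33.94 m/s and v_y0 = 38.40 sin 27.9° = 17.97 m/s.
The projectile lands when y = 76.0 + (17.97) t − ½·3.71·t² = 0. Positive root: t = (17.97 + √(17.97² + 2·3.71·76.0)) / 3.71 = (17.97 + 29.78) / 3.71 = 12.87 s.
Horizontal distance: R = vₓ t = 33.94 × 12.87 = 436.8 m.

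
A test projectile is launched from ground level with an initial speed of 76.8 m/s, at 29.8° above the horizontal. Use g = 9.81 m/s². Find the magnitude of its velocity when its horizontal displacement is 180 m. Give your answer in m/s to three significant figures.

67.7 m/s

vₓ = 76.80 cos 29.8° = 66.64 m/s; v_y0 = 76.80 sin 29.8° = 38.17 m/s.
x = vₓ t ⇒ t = 180/66.64 = 2.701 s.
Vertical velocity there: v_y = v_y0 − g t = 38.17 − 9.81 × 2.701 = 11.67 m/s.
Speed: √(vₓ² + v_y²) = √(66.64² + 11.67²) = 67.66 m/s.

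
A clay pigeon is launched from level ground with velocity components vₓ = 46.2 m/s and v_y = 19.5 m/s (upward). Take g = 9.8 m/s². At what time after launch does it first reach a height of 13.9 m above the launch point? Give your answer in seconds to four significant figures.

Require v_y0 t − ½ g t² = 13.9, i.e. 4.900 t² − 19.50 t + 13.9 = 0.
Quadratic formula: t = (19.50 ± √107.81) / 9.80 = (19.50 ± 10.38) / 9.80 → t = 0.9303 s or 3.049 s.
The first (ascending) time is 0.9303 s.

0.9303 s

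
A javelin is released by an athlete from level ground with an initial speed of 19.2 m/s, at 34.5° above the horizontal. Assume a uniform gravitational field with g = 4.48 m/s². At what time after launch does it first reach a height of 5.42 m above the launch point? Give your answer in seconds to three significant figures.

Horizontal component vₓ = 19.20 cos 34.5° = 15.82 m/s; vertical v_y0 = 19.20 sin 34.5° = 10.87 m/s.
Require v_y0 t − ½ g t² = 5.42, i.e. 2.240 t² − 10.87 t + 5.42 = 0.
t = [10.87 ± √(10.87² − 2·4.48·5.42)] / 4.48 = (10.87 ± 8.349) / 4.48, so t = 0.5639 s or t = 4.291 s.
The first (ascending) time is 0.5639 s.

0.564 s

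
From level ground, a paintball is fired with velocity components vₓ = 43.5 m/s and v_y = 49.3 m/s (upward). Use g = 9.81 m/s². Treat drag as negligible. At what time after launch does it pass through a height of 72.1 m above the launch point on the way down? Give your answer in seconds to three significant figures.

Require v_y0 t − ½ g t² = 72.1, i.e. 4.905 t² − 49.30 t + 72.1 = 0.
Quadratic formula: t = (49.30 ± √1015.9) / 9.81 = (49.30 ± 31.87) / 9.81 → t = 1.776 s or 8.275 s.
The descending-branch root is 8.275 s.

8.27 s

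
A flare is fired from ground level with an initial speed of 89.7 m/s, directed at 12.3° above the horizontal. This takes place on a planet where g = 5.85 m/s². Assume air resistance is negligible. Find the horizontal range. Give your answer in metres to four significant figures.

Resolve: vₓ = 89.70 cos 12.3° = 87.64 m/s and v_y0 = 89.70 sin 12.3° = 19.11 m/s.
Flight time T = 2 v_y0 / g = 6.533 s.
Range: R = vₓ T = 87.64 × 6.533 = 572.6 m.

572.6 m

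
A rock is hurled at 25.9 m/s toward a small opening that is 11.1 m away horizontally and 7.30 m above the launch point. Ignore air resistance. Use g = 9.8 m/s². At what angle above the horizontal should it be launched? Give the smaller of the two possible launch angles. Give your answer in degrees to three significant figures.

Trajectory: y = x tanθ − g x² (1 + tan²θ)/(2v₀²). With x = 11.1, y = 7.30, v₀ = 25.9, g = 9.80:
0.9000 tan²θ − 11.1 tanθ + (8.200) = 0.
tanθ = [11.1 ± √(11.1² − 4 × 0.9000 × (8.200))] / (2 × 0.9000) = (11.1 ± 9.679) / 1.800, giving tanθ = 0.7892 or 11.54.
θ = 38.28° or 85.05°; the smaller is 38.28°.

38.3°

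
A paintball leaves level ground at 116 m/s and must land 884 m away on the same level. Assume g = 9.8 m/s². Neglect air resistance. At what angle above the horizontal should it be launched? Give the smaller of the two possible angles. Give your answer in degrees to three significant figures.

From R = (v₀²/g) sin 2θ: sin 2θ = 9.80 × 884 / 13456 = 0.6438.
2θ = 40.08° or 180° − 40.08° = 139.9°, so θ = 20.04° or 69.96°.
The smaller angle is 20.04°.

20.0°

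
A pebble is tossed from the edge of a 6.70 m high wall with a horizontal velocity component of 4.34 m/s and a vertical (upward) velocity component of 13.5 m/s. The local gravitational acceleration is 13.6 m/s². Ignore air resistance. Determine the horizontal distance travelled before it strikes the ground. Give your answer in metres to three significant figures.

10.4 m

With up positive and y = 0 at the ground: y(t) = 6.70 + (13.50) t − 6.800 t². Setting y = 0 and taking the positive root: t = [13.50 + √(13.50² + 2·13.6·6.70)] / 13.6 = (13.50 + 19.09) / 13.6 = 2.396 s.
Horizontal distance: R = vₓ t = 4.340 × 2.396 = 10.40 m.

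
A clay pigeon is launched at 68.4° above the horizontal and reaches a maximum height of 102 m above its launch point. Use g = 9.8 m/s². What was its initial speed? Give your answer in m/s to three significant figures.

48.1 m/s

At the peak v_y = 0, so v_y0 = √(2gH) = √(2 × 9.80 × 102) = 44.71 m/s.
v_y0 = v₀ sin θ ⇒ v₀ = 44.71 / sin 68.4° = 48.09 m/s.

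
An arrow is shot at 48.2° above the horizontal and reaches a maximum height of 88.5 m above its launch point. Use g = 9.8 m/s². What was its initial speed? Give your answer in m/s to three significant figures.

55.9 m/s

At the peak v_y = 0, so v_y0 = √(2gH) = √(2 × 9.80 × 88.5) = 41.65 m/s.
v_y0 = v₀ sin θ ⇒ v₀ = 41.65 / sin 48.2° = 55.87 m/s.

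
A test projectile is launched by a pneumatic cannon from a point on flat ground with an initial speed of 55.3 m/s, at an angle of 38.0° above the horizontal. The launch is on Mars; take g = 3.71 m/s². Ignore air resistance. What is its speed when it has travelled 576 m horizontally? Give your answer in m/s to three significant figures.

Horizontal component vₓ = 55.30 cos 38.0° = 43.58 m/s; vertical v_y0 = 55.30 sin 38.0° = 34.05 m/s.
x = vₓ t ⇒ t = 576/43.58 = 13.22 s.
Vertical velocity there: v_y = v_y0 − g t = 34.05 − 3.71 × 13.22 = −14.99 m/s.
Speed: √(vₓ² + v_y²) = √(43.58² + 14.99²) = 46.08 m/s.

46.1 m/s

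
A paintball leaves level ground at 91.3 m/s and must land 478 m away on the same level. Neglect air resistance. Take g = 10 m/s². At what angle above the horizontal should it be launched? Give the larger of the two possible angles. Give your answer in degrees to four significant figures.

Level-ground range R = v₀² sin(2θ)/g ⇒ sin(2θ) = gR/v₀² = 10.0 × 478 / 91.3² = 0.5734.
2θ = 34.99° or 180° − 34.99° = 145.0°, so θ = 17.50° or 72.50°.
The larger angle is 72.50°.

72.50°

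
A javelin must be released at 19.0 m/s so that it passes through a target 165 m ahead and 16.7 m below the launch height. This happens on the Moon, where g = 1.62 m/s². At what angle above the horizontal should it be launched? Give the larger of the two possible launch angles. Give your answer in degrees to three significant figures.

Trajectory: y = x tanθ − g x² (1 + tan²θ)/(2v₀²). With x = 165, y = −16.7, v₀ = 19.0, g = 1.62:
61.09 tan²θ − 165 tanθ + (44.39) = 0.
tanθ = [165 ± √(165² − 4 × 61.09 × (44.39))] / (2 × 61.09) = (165 ± 128.0) / 122.2, giving tanθ = 0.3030 or 2.398.
θ = 16.86° or 67.36°; the larger is 67.36°.

67.4°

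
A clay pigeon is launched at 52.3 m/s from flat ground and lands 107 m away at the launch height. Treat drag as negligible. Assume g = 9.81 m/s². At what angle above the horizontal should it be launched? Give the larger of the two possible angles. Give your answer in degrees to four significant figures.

78.72°

R = v₀² sin 2θ / g gives sin 2θ = gR/v₀² = 9.81·107/52.3² = 0.3838.
2θ = 22.57° or 180° − 22.57° = 157.4°, so θ = 11.28° or 78.72°.
The larger angle is 78.72°.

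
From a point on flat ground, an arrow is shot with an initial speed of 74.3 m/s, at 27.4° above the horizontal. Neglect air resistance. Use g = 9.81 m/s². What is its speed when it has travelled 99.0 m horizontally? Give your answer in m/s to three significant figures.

68.8 m/s

vₓ = 74.30 cos 27.4° = 65.96 m/s; v_y0 = 74.30 sin 27.4° = 34.19 m/s.
x = vₓ t ⇒ t = 99.0/65.96 = 1.501 s.
Vertical velocity there: v_y = v_y0 − g t = 34.19 − 9.81 × 1.501 = 19.47 m/s.
Speed: √(vₓ² + v_y²) = √(65.96² + 19.47²) = 68.78 m/s.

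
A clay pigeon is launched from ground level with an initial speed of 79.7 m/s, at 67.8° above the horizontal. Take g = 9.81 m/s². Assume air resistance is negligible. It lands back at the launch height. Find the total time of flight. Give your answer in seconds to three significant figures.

15.0 s

Resolve: vₓ = 79.70 cos 67.8° = 30.11 m/s and v_y0 = 79.70 sin 67.8° = 73.79 m/s.
Landing at launch height ⇒ T = 2 v_y0 / g = 2 × 73.79 / 9.81 = 15.04 s.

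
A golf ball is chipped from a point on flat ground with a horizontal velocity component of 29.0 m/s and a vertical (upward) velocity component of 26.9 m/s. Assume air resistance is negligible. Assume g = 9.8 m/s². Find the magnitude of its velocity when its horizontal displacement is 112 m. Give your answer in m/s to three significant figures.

31.0 m/s

At x = 112 m, t = x/vₓ = 112/29.00 = 3.862 s.
Vertical velocity there: v_y = v_y0 − g t = 26.90 − 9.80 × 3.862 = −10.95 m/s.
Speed: √(vₓ² + v_y²) = √(29.00² + 10.95²) = 31.00 m/s.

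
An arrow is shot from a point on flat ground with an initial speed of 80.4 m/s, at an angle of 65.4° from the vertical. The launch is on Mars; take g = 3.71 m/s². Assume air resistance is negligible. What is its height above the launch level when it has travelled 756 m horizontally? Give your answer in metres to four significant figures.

147.7 m

Horizontal component vₓ = 80.40 sin 65.4° = 73.10 m/s; vertical v_y0 = 80.40 cos 65.4° = 33.47 m/s.
Time to reach x = 756 m: t = x/vₓ = 756/73.10 = 10.34 s.
Height: y = v_y0 t − ½ g t² = 33.47 × 10.34 − 1.855 × 10.34² = 346.1 − 198.4 = 147.7 m.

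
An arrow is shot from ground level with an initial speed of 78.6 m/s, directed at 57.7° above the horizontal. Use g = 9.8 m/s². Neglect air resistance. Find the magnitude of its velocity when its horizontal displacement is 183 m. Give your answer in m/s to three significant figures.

Components: vₓ = 78.60 cos 57.7° = 42.00 m/s, v_y0 = 78.60 sin 57.7° = 66.44 m/s.
Time to reach x = 183 m: t = x/vₓ = 183/42.00 = 4.357 s.
Vertical velocity there: v_y = v_y0 − g t = 66.44 − 9.80 × 4.357 = 23.74 m/s.
Speed: √(vₓ² + v_y²) = √(42.00² + 23.74²) = 48.24 m/s.

48.2 m/s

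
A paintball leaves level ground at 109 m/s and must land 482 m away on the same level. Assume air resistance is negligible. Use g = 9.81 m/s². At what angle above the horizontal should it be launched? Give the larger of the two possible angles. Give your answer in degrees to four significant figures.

From R = (v₀²/g) sin 2θ: sin 2θ = 9.81 × 482 / 11881 = 0.3980.
2θ = 23.45° or 180° − 23.45° = 156.5°, so θ = 11.73° or 78.27°.
The larger angle is 78.27°.

78.27°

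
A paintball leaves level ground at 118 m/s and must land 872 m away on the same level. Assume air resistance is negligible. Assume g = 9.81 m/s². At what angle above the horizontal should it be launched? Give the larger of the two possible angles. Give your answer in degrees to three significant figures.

Level-ground range R = v₀² sin(2θ)/g ⇒ sin(2θ) = gR/v₀² = 9.81 × 872 / 118² = 0.6144.
2θ = 37.91° or 180° − 37.91° = 142.1°, so θ = 18.95° or 71.05°.
The larger angle is 71.05°.

71.0°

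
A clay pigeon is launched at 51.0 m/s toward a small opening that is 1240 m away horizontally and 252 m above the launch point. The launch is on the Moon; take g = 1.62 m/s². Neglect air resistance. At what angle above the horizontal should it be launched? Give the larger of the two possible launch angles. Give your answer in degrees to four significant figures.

Trajectory: y = x tanθ − g x² (1 + tan²θ)/(2v₀²). With x = 1240, y = 252, v₀ = 51.0, g = 1.62:
478.8 tan²θ − 1240 tanθ + (730.8) = 0.
tanθ = [1240 ± √(1240² − 4 × 478.8 × (730.8))] / (2 × 478.8) = (1240 ± 371.2) / 957.7, giving tanθ = 0.9072 or 1.682.
θ = 42.21° or 59.27°; the larger is 59.27°.

59.27°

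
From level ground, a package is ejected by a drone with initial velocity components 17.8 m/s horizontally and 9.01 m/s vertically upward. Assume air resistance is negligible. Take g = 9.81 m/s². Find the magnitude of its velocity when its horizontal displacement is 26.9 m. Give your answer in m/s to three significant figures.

At x = 26.9 m, t = x/vₓ = 26.9/17.80 = 1.511 s.
Vertical velocity there: v_y = v_y0 − g t = 9.010 − 9.81 × 1.511 = −5.815 m/s.
Speed: √(vₓ² + v_y²) = √(17.80² + 5.815²) = 18.73 m/s.

18.7 m/s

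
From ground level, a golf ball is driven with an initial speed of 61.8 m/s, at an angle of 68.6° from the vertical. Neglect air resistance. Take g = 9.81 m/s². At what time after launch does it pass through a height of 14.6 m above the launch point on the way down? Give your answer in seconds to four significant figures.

vₓ = 61.80 sin 68.6° = 57.54 m/s; v_y0 = 61.80 cos 68.6° = 22.55 m/s.
Height y(t) = 22.55 t − 4.905 t² = 14.6 gives 4.905 t² − 22.55 t + 14.6 = 0.
t = [22.55 ± √(22.55² − 2·9.81·14.6)] / 9.81 = (22.55 ± 14.90) / 9.81, so t = 0.7797 s or t = 3.818 s.
The descending-branch root is 3.818 s.

3.818 s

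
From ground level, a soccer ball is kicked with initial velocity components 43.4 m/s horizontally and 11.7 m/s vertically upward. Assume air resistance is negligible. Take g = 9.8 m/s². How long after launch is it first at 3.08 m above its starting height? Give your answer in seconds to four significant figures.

0.3013 s

Height y(t) = 11.70 t − 4.900 t² = 3.08 gives 4.900 t² − 11.70 t + 3.08 = 0.
t = [11.70 ± √(11.70² − 2·9.80·3.08)] / 9.80 = (11.70 ± 8.748) / 9.80, so t = 0.3013 s or t = 2.086 s.
The first (ascending) time is 0.3013 s.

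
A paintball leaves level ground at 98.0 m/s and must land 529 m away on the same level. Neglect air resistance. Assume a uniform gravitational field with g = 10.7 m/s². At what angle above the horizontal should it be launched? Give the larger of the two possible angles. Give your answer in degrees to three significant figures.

71.9°

R = v₀² sin 2θ / g gives sin 2θ = gR/v₀² = 10.7·529/98.0² = 0.5894.
2θ = 36.11° or 180° − 36.11° = 143.9°, so θ = 18.06° or 71.94°.
The larger angle is 71.94°.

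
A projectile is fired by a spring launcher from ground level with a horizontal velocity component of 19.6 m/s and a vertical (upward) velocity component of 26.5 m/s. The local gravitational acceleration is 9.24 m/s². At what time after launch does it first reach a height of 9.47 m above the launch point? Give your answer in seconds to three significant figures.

0.383 s

Height y(t) = 26.50 t − 4.620 t² = 9.47 gives 4.620 t² − 26.50 t + 9.47 = 0.
Quadratic formula: t = (26.50 ± √527.24) / 9.24 = (26.50 ± 22.96) / 9.24 → t = 0.3829 s or 5.353 s.
The first (ascending) time is 0.3829 s.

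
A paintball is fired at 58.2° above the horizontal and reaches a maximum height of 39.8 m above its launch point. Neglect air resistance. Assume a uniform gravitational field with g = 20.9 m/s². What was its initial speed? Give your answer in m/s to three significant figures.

At the peak v_y = 0, so v_y0 = √(2gH) = √(2 × 20.9 × 39.8) = 40.79 m/s.
v_y0 = v₀ sin θ ⇒ v₀ = 40.79 / sin 58.2° = 47.99 m/s.

48.0 m/s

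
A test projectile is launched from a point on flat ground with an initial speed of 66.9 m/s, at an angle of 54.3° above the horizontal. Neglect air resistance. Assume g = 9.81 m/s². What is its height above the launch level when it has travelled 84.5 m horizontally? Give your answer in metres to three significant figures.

Horizontal component vₓ = 66.90 cos 54.3° = 39.04 m/s; vertical v_y0 = 66.90 sin 54.3° = 54.33 m/s.
At x = 84.5 m, t = x/vₓ = 84.5/39.04 = 2.165 s.
Height: y = v_y0 t − ½ g t² = 54.33 × 2.165 − 4.905 × 2.165² = 117.6 − 22.98 = 94.61 m.

94.6 m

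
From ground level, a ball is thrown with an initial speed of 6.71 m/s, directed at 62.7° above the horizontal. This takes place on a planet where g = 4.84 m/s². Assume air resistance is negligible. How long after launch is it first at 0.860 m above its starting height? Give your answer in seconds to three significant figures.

vₓ = 6.710 cos 62.7° = 3.078 m/s; v_y0 = 6.710 sin 62.7° = 5.963 m/s.
Height y(t) = 5.963 t − 2.420 t² = 0.860 gives 2.420 t² − 5.963 t + 0.860 = 0.
Quadratic formula: t = (5.963 ± √27.228) / 4.84 = (5.963 ± 5.218) / 4.84 → t = 0.1538 s or 2.310 s.
The first (ascending) time is 0.1538 s.

0.154 s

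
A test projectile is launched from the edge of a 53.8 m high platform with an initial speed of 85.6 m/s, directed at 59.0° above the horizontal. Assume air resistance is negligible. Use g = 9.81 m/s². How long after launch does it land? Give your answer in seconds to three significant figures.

15.7 s

vₓ = 85.60 cos 59.0° = 44.09 m/s; v_y0 = 85.60 sin 59.0° = 73.37 m/s.
The projectile lands when y = 53.8 + (73.37) t − ½·9.81·t² = 0. Positive root: t = (73.37 + √(73.37² + 2·9.81·53.8)) / 9.81 = (73.37 + 80.24) / 9.81 = 15.66 s.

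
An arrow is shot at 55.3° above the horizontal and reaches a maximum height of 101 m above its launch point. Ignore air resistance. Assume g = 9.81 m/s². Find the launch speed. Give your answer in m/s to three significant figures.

At the peak v_y = 0, so v_y0 = √(2gH) = √(2 × 9.81 × 101) = 44.52 m/s.
v_y0 = v₀ sin θ ⇒ v₀ = 44.52 / sin 55.3° = 54.15 m/s.

54.1 m/s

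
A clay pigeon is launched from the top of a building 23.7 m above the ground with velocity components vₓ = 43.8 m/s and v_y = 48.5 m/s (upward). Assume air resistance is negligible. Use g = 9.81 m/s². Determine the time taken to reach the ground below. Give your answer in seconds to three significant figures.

10.4 s

Vertical motion (up positive, ground at y = 0): 4.905 t² − (48.50) t − 23.7 = 0, so t = (48.50 + √(48.50² + 2·9.81·23.7)) / 9.81 = (48.50 + 53.08) / 9.81 = 10.35 s.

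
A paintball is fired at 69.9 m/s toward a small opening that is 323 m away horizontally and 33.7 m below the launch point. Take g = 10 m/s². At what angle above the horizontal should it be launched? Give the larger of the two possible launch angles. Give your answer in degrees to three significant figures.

Trajectory: y = x tanθ − g x² (1 + tan²θ)/(2v₀²). With x = 323, y = −33.7, v₀ = 69.9, g = 10.0:
106.8 tan²θ − 323 tanθ + (73.06) = 0.
tanθ = [323 ± √(323² − 4 × 106.8 × (73.06))] / (2 × 106.8) = (323 ± 270.4) / 213.5, giving tanθ = 0.2462 or 2.779.
θ = 13.83° or 70.21°; the larger is 70.21°.

70.2°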